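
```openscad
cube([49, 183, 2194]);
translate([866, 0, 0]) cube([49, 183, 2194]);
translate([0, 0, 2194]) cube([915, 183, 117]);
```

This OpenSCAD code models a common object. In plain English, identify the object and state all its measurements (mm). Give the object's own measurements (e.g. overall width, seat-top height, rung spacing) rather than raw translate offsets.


A door frame. The clear opening is 817 mm wide and 2194 mm high. Two 49 mm wide jambs, 183 mm deep, stand either side of the opening from the floor to the top of the opening. A 117 mm thick head sits across the top of both jambs, spanning the full outside width of the frame.


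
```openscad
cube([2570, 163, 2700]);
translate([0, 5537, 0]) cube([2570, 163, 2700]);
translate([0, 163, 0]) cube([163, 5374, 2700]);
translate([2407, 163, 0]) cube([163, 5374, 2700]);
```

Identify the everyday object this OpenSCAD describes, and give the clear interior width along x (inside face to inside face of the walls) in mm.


A house (or room) frame. The interior width is 2244 mm.

Four 2700 mm walls enclosing a rectangle with no floor or roof — a room or house frame. Outside width is 2570 mm and wall thickness is 163 mm, so the interior width is 2570 − 2 × 163 = 2244 mm.


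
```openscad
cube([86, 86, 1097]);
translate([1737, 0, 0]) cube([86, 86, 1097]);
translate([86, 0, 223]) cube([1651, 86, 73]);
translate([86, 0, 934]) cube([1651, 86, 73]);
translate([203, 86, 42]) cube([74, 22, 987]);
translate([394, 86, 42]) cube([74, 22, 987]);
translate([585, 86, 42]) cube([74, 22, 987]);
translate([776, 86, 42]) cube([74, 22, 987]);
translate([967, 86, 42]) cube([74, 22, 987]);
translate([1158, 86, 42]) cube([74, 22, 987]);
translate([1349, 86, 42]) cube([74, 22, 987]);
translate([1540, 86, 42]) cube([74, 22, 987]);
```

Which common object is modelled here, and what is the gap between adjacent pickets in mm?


A fence section. The picket gap is 117 mm.

Two posts, two rails, 8 pickets — a fence section. Span 1651 mm holds 8 pickets of 74 mm with 9 equal gaps: ⌊(1651 − 8·74) / 9⌋ = 117 mm.


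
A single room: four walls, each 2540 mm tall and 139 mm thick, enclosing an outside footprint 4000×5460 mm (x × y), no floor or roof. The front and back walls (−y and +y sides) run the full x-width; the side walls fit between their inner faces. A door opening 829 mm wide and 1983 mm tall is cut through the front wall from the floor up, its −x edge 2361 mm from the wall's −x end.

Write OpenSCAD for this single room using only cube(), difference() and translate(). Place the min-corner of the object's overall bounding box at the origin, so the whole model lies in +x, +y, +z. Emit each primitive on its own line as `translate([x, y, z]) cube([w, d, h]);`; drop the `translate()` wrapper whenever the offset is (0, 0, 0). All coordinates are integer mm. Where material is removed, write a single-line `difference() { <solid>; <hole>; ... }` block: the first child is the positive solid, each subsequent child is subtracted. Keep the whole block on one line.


difference() { cube([4000, 139, 2540]); translate([2361, 0, 0]) cube([829, 139, 1983]); }
translate([0, 5321, 0]) cube([4000, 139, 2540]);
translate([0, 139, 0]) cube([139, 5182, 2540]);
translate([3861, 139, 0]) cube([139, 5182, 2540]);


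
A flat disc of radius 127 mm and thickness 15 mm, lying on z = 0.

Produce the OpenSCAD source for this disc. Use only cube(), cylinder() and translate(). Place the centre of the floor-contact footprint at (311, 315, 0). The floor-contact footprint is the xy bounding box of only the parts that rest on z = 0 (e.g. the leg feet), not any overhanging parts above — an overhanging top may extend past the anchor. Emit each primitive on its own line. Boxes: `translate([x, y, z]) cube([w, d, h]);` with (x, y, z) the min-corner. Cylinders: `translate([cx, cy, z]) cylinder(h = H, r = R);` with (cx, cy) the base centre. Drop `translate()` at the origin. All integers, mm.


translate([311, 315, 0]) cylinder(h = 15, r = 127);


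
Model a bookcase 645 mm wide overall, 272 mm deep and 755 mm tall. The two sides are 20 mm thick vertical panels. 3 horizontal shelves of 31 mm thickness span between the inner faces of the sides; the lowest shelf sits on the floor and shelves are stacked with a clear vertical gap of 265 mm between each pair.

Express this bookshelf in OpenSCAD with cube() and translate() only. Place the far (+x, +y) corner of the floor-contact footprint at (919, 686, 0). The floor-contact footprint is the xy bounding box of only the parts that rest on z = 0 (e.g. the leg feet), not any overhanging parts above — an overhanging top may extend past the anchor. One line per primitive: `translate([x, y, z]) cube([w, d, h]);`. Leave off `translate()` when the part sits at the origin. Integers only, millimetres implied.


translate([274, 414, 0]) cube([20, 272, 755]);
translate([899, 414, 0]) cube([20, 272, 755]);
translate([294, 414, 0]) cube([605, 272, 31]);
translate([294, 414, 296]) cube([605, 272, 31]);
translate([294, 414, 592]) cube([605, 272, 31]);


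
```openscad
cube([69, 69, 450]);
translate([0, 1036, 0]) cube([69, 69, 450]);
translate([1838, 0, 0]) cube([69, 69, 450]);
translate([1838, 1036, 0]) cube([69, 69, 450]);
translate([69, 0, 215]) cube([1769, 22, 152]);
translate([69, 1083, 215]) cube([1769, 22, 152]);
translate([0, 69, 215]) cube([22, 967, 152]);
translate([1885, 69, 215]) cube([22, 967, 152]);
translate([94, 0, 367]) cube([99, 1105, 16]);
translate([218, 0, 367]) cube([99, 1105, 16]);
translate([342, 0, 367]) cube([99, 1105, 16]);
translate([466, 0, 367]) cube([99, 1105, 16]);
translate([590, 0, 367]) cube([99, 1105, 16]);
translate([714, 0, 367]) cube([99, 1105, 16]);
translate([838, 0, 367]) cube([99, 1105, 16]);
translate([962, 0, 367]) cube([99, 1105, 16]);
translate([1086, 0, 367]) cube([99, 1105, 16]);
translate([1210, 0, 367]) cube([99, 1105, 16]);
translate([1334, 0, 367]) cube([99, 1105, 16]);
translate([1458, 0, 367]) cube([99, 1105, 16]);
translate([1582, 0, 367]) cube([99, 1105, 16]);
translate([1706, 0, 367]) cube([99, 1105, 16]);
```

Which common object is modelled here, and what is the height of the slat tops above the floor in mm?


A bed frame. The slat-top height is 383 mm.

Four posts, four rails, and a row of slats — a bed frame. Slats sit on the rails at z = 215 + 152 = 367; with slat thickness 16, the top is 383 mm.


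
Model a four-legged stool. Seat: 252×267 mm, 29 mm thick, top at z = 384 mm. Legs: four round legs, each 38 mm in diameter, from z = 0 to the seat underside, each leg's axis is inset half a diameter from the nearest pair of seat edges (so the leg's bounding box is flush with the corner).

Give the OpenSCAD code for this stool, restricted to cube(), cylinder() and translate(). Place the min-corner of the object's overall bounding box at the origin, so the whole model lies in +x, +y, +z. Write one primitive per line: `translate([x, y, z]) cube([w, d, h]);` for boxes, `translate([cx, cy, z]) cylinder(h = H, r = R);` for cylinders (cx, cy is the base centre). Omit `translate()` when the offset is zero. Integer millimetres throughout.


translate([0, 0, 355]) cube([252, 267, 29]);
translate([19, 19, 0]) cylinder(h = 355, r = 19);
translate([233, 19, 0]) cylinder(h = 355, r = 19);
translate([19, 248, 0]) cylinder(h = 355, r = 19);
translate([233, 248, 0]) cylinder(h = 355, r = 19);


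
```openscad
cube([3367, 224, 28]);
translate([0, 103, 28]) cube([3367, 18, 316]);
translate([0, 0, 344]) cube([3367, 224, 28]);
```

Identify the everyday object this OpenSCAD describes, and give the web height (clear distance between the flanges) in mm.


An I-beam. The web height is 316 mm.

Two wide flanges with a thin centred web — an I-beam. Overall 372 mm minus two 28 mm flanges gives a web of 372 − 2·28 = 316 mm.


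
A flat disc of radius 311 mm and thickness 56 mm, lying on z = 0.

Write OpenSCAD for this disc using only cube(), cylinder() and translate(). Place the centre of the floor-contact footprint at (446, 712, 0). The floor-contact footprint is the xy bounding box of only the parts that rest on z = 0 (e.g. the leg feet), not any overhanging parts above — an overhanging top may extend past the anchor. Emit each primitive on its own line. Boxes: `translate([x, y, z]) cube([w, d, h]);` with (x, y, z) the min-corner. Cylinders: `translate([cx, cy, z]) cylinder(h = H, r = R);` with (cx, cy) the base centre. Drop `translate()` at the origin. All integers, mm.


translate([446, 712, 0]) cylinder(h = 56, r = 311);


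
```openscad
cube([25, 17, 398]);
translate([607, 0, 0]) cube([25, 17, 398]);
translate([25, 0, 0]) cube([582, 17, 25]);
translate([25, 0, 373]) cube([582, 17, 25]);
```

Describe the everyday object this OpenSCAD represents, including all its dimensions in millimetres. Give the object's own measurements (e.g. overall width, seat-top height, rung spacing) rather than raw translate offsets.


A rectangular picture frame lying in the x–z plane (depth along y). The opening is 582 mm wide (x) by 348 mm tall (z), surrounded by a border 25 mm wide on all four sides. The frame is 17 mm deep and is made of two full-height vertical stiles with two horizontal rails fitted between them.


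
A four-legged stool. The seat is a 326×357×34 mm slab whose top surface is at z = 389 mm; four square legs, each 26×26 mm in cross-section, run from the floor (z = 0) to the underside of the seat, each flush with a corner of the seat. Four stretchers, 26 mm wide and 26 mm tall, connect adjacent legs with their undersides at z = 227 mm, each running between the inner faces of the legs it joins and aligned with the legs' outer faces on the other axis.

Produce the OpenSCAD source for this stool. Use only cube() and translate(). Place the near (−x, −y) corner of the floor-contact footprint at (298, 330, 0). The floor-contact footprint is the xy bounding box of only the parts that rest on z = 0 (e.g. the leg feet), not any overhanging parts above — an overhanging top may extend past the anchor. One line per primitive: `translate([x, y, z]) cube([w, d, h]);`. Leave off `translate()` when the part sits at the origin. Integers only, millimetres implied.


translate([298, 330, 355]) cube([326, 357, 34]);
translate([298, 330, 0]) cube([26, 26, 355]);
translate([598, 330, 0]) cube([26, 26, 355]);
translate([298, 661, 0]) cube([26, 26, 355]);
translate([598, 661, 0]) cube([26, 26, 355]);
translate([324, 330, 227]) cube([274, 26, 26]);
translate([324, 661, 227]) cube([274, 26, 26]);
translate([298, 356, 227]) cube([26, 305, 26]);
translate([598, 356, 227]) cube([26, 305, 26]);


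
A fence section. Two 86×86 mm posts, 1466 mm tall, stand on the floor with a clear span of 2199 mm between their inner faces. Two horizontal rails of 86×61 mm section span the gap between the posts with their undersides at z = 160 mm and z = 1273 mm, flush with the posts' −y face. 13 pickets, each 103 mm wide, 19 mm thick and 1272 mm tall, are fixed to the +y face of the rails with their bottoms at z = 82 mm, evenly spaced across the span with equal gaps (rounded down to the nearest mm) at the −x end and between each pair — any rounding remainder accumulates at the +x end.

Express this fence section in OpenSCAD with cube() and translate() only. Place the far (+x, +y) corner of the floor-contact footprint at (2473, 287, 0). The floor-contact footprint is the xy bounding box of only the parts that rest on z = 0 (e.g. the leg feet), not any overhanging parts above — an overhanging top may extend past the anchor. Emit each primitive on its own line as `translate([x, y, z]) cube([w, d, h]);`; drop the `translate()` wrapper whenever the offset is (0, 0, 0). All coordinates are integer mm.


translate([102, 201, 0]) cube([86, 86, 1466]);
translate([2387, 201, 0]) cube([86, 86, 1466]);
translate([188, 201, 160]) cube([2199, 86, 61]);
translate([188, 201, 1273]) cube([2199, 86, 61]);
translate([249, 287, 82]) cube([103, 19, 1272]);
translate([413, 287, 82]) cube([103, 19, 1272]);
translate([577, 287, 82]) cube([103, 19, 1272]);
translate([741, 287, 82]) cube([103, 19, 1272]);
translate([905, 287, 82]) cube([103, 19, 1272]);
translate([1069, 287, 82]) cube([103, 19, 1272]);
translate([1233, 287, 82]) cube([103, 19, 1272]);
translate([1397, 287, 82]) cube([103, 19, 1272]);
translate([1561, 287, 82]) cube([103, 19, 1272]);
translate([1725, 287, 82]) cube([103, 19, 1272]);
translate([1889, 287, 82]) cube([103, 19, 1272]);
translate([2053, 287, 82]) cube([103, 19, 1272]);
translate([2217, 287, 82]) cube([103, 19, 1272]);


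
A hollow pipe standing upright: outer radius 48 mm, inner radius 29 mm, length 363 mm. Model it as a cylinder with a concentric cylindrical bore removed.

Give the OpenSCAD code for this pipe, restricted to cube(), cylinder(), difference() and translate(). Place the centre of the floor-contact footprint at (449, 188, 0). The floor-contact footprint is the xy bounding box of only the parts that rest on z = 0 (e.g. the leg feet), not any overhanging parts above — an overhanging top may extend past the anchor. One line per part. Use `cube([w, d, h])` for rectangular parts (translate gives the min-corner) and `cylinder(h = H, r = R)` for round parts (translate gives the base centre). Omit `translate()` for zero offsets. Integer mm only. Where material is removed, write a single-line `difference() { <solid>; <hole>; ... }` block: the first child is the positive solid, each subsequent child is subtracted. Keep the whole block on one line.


difference() { translate([449, 188, 0]) cylinder(h = 363, r = 48); translate([449, 188, 0]) cylinder(h = 363, r = 29); }


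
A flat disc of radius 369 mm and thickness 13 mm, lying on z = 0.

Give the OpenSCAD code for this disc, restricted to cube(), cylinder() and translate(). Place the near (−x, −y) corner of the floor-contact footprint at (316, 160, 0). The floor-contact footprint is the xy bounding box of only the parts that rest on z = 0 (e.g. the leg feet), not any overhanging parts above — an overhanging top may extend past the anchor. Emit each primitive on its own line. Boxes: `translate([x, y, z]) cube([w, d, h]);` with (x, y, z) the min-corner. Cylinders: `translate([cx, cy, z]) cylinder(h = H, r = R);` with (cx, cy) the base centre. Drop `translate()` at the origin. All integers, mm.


translate([685, 529, 0]) cylinder(h = 13, r = 369);


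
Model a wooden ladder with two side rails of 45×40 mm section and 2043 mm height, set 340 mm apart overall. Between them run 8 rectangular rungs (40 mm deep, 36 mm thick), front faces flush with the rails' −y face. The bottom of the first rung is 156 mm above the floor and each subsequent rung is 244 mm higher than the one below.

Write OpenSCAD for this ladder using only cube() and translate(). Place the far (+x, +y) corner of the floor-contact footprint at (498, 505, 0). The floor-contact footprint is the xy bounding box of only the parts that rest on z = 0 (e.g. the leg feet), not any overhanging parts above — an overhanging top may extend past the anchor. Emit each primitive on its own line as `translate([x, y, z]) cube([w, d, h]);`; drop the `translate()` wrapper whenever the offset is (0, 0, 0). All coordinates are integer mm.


translate([158, 465, 0]) cube([45, 40, 2043]);
translate([453, 465, 0]) cube([45, 40, 2043]);
translate([203, 465, 156]) cube([250, 40, 36]);
translate([203, 465, 400]) cube([250, 40, 36]);
translate([203, 465, 644]) cube([250, 40, 36]);
translate([203, 465, 888]) cube([250, 40, 36]);
translate([203, 465, 1132]) cube([250, 40, 36]);
translate([203, 465, 1376]) cube([250, 40, 36]);
translate([203, 465, 1620]) cube([250, 40, 36]);
translate([203, 465, 1864]) cube([250, 40, 36]);


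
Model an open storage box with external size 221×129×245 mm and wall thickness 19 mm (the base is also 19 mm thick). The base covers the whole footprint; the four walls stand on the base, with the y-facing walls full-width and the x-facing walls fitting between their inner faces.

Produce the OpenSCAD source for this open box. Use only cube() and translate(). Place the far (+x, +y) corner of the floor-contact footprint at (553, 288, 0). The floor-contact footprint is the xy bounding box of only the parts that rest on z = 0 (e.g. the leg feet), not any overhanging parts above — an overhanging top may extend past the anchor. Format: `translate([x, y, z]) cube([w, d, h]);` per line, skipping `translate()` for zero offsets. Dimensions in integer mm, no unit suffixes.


translate([332, 159, 0]) cube([221, 129, 19]);
translate([332, 159, 19]) cube([221, 19, 226]);
translate([332, 269, 19]) cube([221, 19, 226]);
translate([332, 178, 19]) cube([19, 91, 226]);
translate([534, 178, 19]) cube([19, 91, 226]);


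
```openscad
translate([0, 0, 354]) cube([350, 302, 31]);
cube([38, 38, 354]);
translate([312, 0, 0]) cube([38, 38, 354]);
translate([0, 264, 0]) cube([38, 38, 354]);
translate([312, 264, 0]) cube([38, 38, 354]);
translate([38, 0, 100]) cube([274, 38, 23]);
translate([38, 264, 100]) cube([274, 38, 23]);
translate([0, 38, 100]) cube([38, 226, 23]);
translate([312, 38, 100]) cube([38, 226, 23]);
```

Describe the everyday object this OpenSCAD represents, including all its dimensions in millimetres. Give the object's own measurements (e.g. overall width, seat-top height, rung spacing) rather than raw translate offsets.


A simple wooden stool: a rectangular seat 350 mm (x) by 302 mm (y), 31 mm thick, top face at z = 385 mm, on four square legs, each 38×38 mm in cross-section. The legs rest on z = 0, each flush with a corner of the seat. Four stretchers, 38 mm wide and 23 mm tall, connect adjacent legs with their undersides at z = 100 mm, each running between the inner faces of the legs it joins and aligned with the legs' outer faces on the other axis.


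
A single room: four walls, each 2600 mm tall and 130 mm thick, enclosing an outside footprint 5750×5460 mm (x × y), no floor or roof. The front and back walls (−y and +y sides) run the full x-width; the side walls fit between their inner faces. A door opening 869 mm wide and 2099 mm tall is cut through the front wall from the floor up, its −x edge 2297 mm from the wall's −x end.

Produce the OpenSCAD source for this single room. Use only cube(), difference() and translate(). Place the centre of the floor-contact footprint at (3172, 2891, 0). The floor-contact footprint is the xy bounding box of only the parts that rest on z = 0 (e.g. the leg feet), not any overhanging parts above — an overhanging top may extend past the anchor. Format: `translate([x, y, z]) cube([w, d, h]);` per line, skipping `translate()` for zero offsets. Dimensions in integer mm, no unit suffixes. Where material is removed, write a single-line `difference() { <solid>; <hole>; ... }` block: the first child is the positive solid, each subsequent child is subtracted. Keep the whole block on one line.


difference() { translate([297, 161, 0]) cube([5750, 130, 2600]); translate([2594, 161, 0]) cube([869, 130, 2099]); }
translate([297, 5491, 0]) cube([5750, 130, 2600]);
translate([297, 291, 0]) cube([130, 5200, 2600]);
translate([5917, 291, 0]) cube([130, 5200, 2600]);


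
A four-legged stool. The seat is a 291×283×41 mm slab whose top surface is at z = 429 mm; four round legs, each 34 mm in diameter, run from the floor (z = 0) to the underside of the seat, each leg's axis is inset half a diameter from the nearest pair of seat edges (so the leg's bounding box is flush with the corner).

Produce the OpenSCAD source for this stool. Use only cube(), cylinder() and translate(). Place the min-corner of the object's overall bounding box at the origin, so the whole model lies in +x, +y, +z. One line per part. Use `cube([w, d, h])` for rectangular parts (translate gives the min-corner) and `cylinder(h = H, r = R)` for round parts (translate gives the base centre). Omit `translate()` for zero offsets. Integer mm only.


translate([0, 0, 388]) cube([291, 283, 41]);
translate([17, 17, 0]) cylinder(h = 388, r = 17);
translate([274, 17, 0]) cylinder(h = 388, r = 17);
translate([17, 266, 0]) cylinder(h = 388, r = 17);
translate([274, 266, 0]) cylinder(h = 388, r = 17);


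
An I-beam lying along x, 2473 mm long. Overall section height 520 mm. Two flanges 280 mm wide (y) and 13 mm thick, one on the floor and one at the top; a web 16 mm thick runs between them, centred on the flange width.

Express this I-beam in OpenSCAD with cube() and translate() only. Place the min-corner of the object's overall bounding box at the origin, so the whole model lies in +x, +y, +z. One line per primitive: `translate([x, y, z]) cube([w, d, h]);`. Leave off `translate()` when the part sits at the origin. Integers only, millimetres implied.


cube([2473, 280, 13]);
translate([0, 132, 13]) cube([2473, 16, 494]);
translate([0, 0, 507]) cube([2473, 280, 13]);


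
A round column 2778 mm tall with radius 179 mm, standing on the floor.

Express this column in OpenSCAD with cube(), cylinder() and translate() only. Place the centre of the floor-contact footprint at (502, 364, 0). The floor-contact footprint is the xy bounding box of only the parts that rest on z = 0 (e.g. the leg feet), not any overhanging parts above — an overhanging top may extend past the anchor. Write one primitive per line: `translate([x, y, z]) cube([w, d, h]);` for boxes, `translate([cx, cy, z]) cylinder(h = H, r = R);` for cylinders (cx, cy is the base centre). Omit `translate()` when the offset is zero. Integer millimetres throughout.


translate([502, 364, 0]) cylinder(h = 2778, r = 179);


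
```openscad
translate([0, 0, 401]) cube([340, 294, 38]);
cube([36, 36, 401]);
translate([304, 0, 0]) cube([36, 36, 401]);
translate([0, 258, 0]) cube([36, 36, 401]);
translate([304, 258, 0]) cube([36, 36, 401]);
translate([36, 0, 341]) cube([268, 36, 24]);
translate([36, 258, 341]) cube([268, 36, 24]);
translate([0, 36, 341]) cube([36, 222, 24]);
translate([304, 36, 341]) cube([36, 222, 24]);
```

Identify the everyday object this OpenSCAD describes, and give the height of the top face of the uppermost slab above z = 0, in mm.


A stool. The seat height is 439 mm.

A 340×294×38 slab at z = 401 on four corner posts — a stool. The seat top is 401 + 38 = 439 mm.


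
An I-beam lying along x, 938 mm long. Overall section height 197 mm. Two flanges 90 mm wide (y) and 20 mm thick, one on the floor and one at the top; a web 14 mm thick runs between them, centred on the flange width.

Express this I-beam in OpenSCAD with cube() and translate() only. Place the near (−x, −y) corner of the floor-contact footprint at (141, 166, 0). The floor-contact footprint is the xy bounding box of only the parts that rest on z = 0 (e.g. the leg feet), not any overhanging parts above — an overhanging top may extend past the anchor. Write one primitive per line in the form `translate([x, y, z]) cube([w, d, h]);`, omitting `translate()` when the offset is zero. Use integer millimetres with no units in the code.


translate([141, 166, 0]) cube([938, 90, 20]);
translate([141, 204, 20]) cube([938, 14, 157]);
translate([141, 166, 177]) cube([938, 90, 20]);


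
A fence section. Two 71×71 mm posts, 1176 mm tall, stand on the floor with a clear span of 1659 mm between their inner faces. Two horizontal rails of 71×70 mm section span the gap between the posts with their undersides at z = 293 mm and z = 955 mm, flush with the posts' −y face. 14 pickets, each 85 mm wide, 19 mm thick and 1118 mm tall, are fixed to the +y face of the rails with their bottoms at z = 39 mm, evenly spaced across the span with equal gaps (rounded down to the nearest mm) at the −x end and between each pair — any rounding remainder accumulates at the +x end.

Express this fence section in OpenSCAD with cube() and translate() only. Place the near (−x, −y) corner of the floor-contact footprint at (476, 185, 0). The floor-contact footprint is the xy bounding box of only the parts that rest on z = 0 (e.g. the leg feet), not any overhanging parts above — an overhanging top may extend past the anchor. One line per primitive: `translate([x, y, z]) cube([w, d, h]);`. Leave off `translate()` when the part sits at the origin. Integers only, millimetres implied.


translate([476, 185, 0]) cube([71, 71, 1176]);
translate([2206, 185, 0]) cube([71, 71, 1176]);
translate([547, 185, 293]) cube([1659, 71, 70]);
translate([547, 185, 955]) cube([1659, 71, 70]);
translate([578, 256, 39]) cube([85, 19, 1118]);
translate([694, 256, 39]) cube([85, 19, 1118]);
translate([810, 256, 39]) cube([85, 19, 1118]);
translate([926, 256, 39]) cube([85, 19, 1118]);
translate([1042, 256, 39]) cube([85, 19, 1118]);
translate([1158, 256, 39]) cube([85, 19, 1118]);
translate([1274, 256, 39]) cube([85, 19, 1118]);
translate([1390, 256, 39]) cube([85, 19, 1118]);
translate([1506, 256, 39]) cube([85, 19, 1118]);
translate([1622, 256, 39]) cube([85, 19, 1118]);
translate([1738, 256, 39]) cube([85, 19, 1118]);
translate([1854, 256, 39]) cube([85, 19, 1118]);
translate([1970, 256, 39]) cube([85, 19, 1118]);
translate([2086, 256, 39]) cube([85, 19, 1118]);


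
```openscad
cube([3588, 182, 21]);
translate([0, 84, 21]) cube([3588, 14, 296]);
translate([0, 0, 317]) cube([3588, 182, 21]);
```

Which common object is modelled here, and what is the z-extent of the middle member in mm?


An I-beam. The web height is 296 mm.

Two wide flanges with a thin centred web — an I-beam. Overall 338 mm minus two 21 mm flanges gives a web of 338 − 2·21 = 296 mm.


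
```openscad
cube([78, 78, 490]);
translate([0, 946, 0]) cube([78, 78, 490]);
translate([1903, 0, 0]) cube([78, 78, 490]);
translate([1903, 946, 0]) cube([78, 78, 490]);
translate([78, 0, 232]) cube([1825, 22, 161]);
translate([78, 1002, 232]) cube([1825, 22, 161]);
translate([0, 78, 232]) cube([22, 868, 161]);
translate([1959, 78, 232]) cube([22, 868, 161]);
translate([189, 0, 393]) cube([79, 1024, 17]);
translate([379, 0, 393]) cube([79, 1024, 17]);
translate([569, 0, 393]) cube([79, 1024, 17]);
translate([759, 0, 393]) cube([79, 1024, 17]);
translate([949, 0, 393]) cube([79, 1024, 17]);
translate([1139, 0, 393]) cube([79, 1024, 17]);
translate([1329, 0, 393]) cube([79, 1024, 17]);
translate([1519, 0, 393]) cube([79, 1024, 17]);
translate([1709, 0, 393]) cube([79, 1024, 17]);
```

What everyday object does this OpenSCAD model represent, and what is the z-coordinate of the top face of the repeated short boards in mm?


A bed frame. The slat-top height is 410 mm.

Four posts, four rails, and a row of slats — a bed frame. Slats sit on the rails at z = 232 + 161 = 393; with slat thickness 17, the top is 410 mm.


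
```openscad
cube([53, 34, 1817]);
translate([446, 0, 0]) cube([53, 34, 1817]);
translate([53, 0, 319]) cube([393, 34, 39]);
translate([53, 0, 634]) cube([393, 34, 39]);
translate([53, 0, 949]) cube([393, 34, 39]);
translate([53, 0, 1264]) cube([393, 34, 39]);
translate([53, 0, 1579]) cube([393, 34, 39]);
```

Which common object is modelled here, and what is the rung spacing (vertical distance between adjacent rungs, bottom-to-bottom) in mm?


A ladder. The rung spacing is 315 mm.

Two tall 53×34 posts with 5 short bars between them — a ladder. Adjacent rungs sit at z = 319 and z = 634, so the spacing is 634 − 319 = 315 mm.


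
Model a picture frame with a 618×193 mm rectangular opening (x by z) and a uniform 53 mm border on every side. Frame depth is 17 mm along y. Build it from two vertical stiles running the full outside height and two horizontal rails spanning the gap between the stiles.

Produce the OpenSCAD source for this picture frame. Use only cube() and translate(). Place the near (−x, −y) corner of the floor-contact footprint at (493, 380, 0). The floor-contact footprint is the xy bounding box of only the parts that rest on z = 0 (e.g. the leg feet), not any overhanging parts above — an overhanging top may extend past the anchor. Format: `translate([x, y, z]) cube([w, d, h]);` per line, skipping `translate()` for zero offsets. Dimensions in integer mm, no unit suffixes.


translate([493, 380, 0]) cube([53, 17, 299]);
translate([1164, 380, 0]) cube([53, 17, 299]);
translate([546, 380, 0]) cube([618, 17, 53]);
translate([546, 380, 246]) cube([618, 17, 53]);


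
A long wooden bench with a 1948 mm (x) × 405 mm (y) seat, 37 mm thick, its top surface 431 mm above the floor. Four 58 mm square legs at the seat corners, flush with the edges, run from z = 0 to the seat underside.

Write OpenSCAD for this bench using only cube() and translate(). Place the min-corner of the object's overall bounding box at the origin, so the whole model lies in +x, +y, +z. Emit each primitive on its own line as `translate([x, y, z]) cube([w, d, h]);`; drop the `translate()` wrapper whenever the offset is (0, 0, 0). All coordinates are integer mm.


// leg_h = 431 − 37 = 394
translate([0, 0, 394]) cube([1948, 405, 37]);
cube([58, 58, 394]);
translate([0, 347, 0]) cube([58, 58, 394]);
translate([1890, 0, 0]) cube([58, 58, 394]);
translate([1890, 347, 0]) cube([58, 58, 394]);


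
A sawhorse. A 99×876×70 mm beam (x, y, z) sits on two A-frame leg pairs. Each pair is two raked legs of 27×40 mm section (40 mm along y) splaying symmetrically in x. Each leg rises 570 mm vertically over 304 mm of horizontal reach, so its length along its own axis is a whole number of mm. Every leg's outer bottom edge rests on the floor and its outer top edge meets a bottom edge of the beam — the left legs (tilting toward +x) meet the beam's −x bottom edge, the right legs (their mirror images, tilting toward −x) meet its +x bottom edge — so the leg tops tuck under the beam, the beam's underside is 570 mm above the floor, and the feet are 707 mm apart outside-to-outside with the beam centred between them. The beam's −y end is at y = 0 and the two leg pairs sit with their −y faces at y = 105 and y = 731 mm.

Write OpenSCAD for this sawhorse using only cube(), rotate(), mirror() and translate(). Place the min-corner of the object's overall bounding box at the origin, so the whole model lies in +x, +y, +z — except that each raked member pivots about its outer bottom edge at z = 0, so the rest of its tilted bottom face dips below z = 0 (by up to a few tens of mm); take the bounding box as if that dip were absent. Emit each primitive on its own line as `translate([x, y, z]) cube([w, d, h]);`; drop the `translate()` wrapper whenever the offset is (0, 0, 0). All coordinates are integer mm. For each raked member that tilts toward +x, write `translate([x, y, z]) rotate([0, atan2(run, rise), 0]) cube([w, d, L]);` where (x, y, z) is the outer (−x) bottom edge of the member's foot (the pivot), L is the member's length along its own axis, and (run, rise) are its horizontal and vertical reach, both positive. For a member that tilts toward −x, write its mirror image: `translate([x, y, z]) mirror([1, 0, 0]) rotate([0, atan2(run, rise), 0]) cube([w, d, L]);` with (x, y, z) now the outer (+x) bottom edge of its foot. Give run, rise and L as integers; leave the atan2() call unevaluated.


translate([304, 0, 570]) cube([99, 876, 70]);
translate([0, 105, 0]) rotate([0, atan2(304, 570), 0]) cube([27, 40, 646]);
translate([707, 105, 0]) mirror([1, 0, 0]) rotate([0, atan2(304, 570), 0]) cube([27, 40, 646]);
translate([0, 731, 0]) rotate([0, atan2(304, 570), 0]) cube([27, 40, 646]);
translate([707, 731, 0]) mirror([1, 0, 0]) rotate([0, atan2(304, 570), 0]) cube([27, 40, 646]);


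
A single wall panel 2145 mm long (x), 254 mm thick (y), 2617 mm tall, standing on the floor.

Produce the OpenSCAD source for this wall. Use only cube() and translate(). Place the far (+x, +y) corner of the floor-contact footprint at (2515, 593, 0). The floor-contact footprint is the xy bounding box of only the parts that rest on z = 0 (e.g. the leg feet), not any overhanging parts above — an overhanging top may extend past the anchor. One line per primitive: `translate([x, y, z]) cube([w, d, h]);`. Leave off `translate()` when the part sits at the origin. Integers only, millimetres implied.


translate([370, 339, 0]) cube([2145, 254, 2617]);


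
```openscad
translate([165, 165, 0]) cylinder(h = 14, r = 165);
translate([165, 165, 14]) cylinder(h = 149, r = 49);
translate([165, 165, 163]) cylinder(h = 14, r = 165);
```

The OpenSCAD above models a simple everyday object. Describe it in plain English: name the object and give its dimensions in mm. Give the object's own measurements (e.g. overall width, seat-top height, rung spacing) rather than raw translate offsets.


A spool: two coaxial disc flanges of radius 165 mm and thickness 14 mm, joined by a core cylinder of radius 49 mm and height 149 mm. The lower flange rests on z = 0 and the three cylinders share a vertical axis.


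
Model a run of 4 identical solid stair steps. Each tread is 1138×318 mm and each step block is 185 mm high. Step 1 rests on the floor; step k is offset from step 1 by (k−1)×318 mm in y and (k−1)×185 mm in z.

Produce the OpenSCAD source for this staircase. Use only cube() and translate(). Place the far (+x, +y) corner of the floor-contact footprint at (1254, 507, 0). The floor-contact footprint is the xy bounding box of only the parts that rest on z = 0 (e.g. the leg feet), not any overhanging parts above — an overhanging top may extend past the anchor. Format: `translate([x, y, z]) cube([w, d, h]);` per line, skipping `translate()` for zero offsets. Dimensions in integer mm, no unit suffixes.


translate([116, 189, 0]) cube([1138, 318, 185]);
translate([116, 507, 185]) cube([1138, 318, 185]);
translate([116, 825, 370]) cube([1138, 318, 185]);
translate([116, 1143, 555]) cube([1138, 318, 185]);


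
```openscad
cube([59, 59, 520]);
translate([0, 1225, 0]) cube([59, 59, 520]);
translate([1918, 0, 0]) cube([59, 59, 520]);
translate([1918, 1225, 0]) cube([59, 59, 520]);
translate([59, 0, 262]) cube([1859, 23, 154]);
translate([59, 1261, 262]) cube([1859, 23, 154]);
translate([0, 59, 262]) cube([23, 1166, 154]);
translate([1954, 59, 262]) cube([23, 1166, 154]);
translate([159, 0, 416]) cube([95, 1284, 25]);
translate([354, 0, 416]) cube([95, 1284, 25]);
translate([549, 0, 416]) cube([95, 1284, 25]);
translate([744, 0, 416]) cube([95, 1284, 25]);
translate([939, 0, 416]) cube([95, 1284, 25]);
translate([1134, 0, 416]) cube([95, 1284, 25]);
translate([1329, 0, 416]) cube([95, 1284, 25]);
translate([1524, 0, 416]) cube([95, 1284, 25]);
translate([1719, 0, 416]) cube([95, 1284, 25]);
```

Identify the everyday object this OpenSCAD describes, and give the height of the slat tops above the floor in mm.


A bed frame. The slat-top height is 441 mm.

Four posts, four rails, and a row of slats — a bed frame. Slats sit on the rails at z = 262 + 154 = 416; with slat thickness 25, the top is 441 mm.


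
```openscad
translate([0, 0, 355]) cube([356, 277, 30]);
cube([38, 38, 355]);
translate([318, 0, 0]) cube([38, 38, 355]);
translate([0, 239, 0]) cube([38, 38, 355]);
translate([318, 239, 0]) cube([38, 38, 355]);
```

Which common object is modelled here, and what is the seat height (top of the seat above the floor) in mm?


A stool. The seat height is 385 mm.

A 356×277×30 slab at z = 355 on four corner posts — a stool. The seat top is 355 + 30 = 385 mm.


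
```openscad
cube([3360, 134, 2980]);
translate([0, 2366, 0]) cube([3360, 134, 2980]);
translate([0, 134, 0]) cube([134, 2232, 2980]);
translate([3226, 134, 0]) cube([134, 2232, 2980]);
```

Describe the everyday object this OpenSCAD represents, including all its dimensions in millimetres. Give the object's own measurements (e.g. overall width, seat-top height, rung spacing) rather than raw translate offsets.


The wall frame of a small rectangular building: four walls, each 2980 mm tall and 134 mm thick, enclosing a footprint 3360 mm (x) by 2500 mm (y) outside-to-outside, with no floor or roof. The front and back walls (the −y and +y sides) span the full width; the two side walls fit between them.


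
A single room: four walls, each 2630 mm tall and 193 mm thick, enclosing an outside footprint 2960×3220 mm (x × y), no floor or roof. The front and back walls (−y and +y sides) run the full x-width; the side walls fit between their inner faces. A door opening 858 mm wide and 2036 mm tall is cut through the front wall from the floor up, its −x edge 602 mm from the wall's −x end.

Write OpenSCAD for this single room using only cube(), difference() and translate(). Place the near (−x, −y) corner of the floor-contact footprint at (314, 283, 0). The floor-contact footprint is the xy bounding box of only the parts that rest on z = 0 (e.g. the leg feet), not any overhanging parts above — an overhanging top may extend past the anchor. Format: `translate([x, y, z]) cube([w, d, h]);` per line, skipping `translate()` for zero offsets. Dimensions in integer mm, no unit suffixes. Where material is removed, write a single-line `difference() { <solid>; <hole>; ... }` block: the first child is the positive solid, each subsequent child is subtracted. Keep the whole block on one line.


difference() { translate([314, 283, 0]) cube([2960, 193, 2630]); translate([916, 283, 0]) cube([858, 193, 2036]); }
translate([314, 3310, 0]) cube([2960, 193, 2630]);
translate([314, 476, 0]) cube([193, 2834, 2630]);
translate([3081, 476, 0]) cube([193, 2834, 2630]);


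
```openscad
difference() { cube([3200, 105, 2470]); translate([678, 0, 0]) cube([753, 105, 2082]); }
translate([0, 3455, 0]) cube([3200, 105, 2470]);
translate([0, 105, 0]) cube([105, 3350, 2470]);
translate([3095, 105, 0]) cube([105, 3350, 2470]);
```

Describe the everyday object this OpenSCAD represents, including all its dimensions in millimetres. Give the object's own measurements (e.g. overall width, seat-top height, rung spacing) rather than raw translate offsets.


A single room: four walls, each 2470 mm tall and 105 mm thick, enclosing an outside footprint 3200×3560 mm (x × y), no floor or roof. The front and back walls (−y and +y sides) run the full x-width; the side walls fit between their inner faces. A door opening 753 mm wide and 2082 mm tall is cut through the front wall from the floor up, its −x edge 678 mm from the wall's −x end.


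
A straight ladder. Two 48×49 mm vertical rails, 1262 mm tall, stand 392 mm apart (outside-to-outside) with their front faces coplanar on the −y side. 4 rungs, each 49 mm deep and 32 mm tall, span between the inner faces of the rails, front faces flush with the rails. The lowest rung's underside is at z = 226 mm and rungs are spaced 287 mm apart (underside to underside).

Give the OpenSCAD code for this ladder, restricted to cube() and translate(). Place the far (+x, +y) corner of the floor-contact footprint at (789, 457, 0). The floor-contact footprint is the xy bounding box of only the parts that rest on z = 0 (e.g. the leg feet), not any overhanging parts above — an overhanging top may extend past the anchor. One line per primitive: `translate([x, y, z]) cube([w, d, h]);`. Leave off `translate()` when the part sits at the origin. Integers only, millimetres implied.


translate([397, 408, 0]) cube([48, 49, 1262]);
translate([741, 408, 0]) cube([48, 49, 1262]);
translate([445, 408, 226]) cube([296, 49, 32]);
translate([445, 408, 513]) cube([296, 49, 32]);
translate([445, 408, 800]) cube([296, 49, 32]);
translate([445, 408, 1087]) cube([296, 49, 32]);


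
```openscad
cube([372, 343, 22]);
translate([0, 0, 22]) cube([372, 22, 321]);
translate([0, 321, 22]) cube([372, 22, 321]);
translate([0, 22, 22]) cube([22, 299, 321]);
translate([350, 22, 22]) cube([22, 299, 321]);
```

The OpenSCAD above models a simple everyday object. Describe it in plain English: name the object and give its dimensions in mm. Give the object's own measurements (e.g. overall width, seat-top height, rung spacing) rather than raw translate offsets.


An open-topped rectangular box: outside dimensions 372×343×343 mm, with a uniform wall and base thickness of 22 mm. The base is a full 372×343 slab on the floor; four walls sit on top of the base. The front and back walls (the −y and +y sides) span the full width; the two side walls fit between them.


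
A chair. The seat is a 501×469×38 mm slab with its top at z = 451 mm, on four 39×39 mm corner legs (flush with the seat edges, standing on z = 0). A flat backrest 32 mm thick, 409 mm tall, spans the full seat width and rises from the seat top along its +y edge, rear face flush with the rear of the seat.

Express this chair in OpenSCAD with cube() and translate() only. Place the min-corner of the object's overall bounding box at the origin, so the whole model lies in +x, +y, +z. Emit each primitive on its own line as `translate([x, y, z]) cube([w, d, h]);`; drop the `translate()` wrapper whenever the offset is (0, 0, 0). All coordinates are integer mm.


translate([0, 0, 413]) cube([501, 469, 38]);
cube([39, 39, 413]);
translate([462, 0, 0]) cube([39, 39, 413]);
translate([0, 430, 0]) cube([39, 39, 413]);
translate([462, 430, 0]) cube([39, 39, 413]);
translate([0, 437, 451]) cube([501, 32, 409]);
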